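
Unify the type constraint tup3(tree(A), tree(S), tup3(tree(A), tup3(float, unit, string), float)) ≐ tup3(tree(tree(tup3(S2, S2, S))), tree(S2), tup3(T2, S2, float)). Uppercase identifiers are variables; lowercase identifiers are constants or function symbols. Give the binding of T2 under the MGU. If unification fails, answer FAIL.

Decompose tup3/3: tree(A) ≐ tree(tree(tup3(S2, S2, S))),  tree(S) ≐ tree(S2),  tup3(tree(A), tup3(float, unit, string), float) ≐ tup3(T2, S2, float).
Decompose tree/1: A ≐ tree(tup3(S2, S2, S)).
Bind A := tree(tup3(S2, S2, S)); substituting into the one remaining equation that mentions A gives: tup3(tree(tree(tup3(S2, S2, S))), tup3(float, unit, string), float) ≐ tup3(T2, S2, float).
Decompose tree/1: S ≐ S2.
Bind S := S2; substituting into the remaining equation gives: tup3(tree(tree(tup3(S2, S2, S2))), tup3(float, unit, string), float) ≐ tup3(T2, S2, float). Substituting into the earlier binding gives A := tree(tup3(S2, S2, S2)).
Decompose tup3/3: tree(tree(tup3(S2, S2, S2))) ≐ T2,  tup3(float, unit, string) ≐ S2,  float ≐ float.
Bind T2 := tree(tree(tup3(S2, S2, S2))); no other remaining equation mentions T2.
Bind S2 := tup3(float, unit, string); no other remaining equation mentions S2. Substituting into the earlier bindings gives A := tree(tup3(tup3(float, unit, string), tup3(float, unit, string), tup3(float, unit, string))), S := tup3(float, unit, string), T2 := tree(tree(tup3(tup3(float, unit, string), tup3(float, unit, string), tup3(float, unit, string)))).
Delete trivial equation float ≐ float.
MGU = { A := tree(tup3(tup3(float, unit, string), tup3(float, unit, string), tup3(float, unit, string))), S := tup3(float, unit, string), T2 := tree(tree(tup3(tup3(float, unit, string), tup3(float, unit, string), tup3(float, unit, string)))), S2 := tup3(float, unit, string) }, so T2 := tree(tree(tup3(tup3(float, unit, string), tup3(float, unit, string), tup3(float, unit, string)))).

tree(tree(tup3(tup3(float, unit, string), tup3(float, unit, string), tup3(float, unit, string))))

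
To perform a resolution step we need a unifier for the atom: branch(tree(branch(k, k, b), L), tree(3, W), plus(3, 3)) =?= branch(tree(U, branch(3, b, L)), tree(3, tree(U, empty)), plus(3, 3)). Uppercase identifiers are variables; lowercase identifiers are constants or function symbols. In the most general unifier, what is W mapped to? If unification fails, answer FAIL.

Decompose branch/3: tree(branch(k, k, b), L) =?= tree(U, branch(3, b, L)),  tree(3, W) =?= tree(3, tree(U, empty)),  plus(3, 3) =?= plus(3, 3).
Decompose tree/2: branch(k, k, b) =?= U,  L =?= branch(3, b, L).
Bind U := branch(k, k, b); substituting into the one remaining equation that mentions U gives: tree(3, W) =?= tree(3, tree(branch(k, k, b), empty)).
Occurs check fails: L occurs in branch(3, b, L); the equation L =?= branch(3, b, L) has no finite solution.

FAIL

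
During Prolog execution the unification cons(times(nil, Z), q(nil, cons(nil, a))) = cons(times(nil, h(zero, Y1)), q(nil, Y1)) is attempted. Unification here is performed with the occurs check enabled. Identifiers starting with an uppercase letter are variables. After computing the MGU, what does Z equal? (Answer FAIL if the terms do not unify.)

h(zero, cons(nil, a))

Decompose cons/2: times(nil, Z) = times(nil, h(zero, Y1)),  q(nil, cons(nil, a)) = q(nil, Y1).
Decompose times/2: nil = nil,  Z = h(zero, Y1).
Delete trivial equation nil = nil.
Bind Z := h(zero, Y1); no other remaining equation mentions Z.
Decompose q/2: nil = nil,  cons(nil, a) = Y1.
Delete trivial equation nil = nil.
Bind Y1 := cons(nil, a). Substituting into the earlier binding gives Z := h(zero, cons(nil, a)).
MGU = { Z -> h(zero, cons(nil, a)), Y1 -> cons(nil, a) }, so Z -> h(zero, cons(nil, a)).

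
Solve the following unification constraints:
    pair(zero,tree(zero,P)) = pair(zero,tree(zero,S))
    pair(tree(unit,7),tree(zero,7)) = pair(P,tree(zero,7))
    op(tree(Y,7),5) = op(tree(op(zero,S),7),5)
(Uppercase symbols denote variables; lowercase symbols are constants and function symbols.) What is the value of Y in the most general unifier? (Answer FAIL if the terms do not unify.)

Decompose pair/2: zero = zero,  tree(zero,P) = tree(zero,S).
Delete trivial equation zero = zero.
Decompose tree/2: zero = zero,  P = S.
Delete trivial equation zero = zero.
Bind P := S; substituting into the one remaining equation that mentions P gives: pair(tree(unit,7),tree(zero,7)) = pair(S,tree(zero,7)).
Decompose pair/2: tree(unit,7) = S,  tree(zero,7) = tree(zero,7).
Bind S := tree(unit,7); substituting into the one remaining equation that mentions S gives: op(tree(Y,7),5) = op(tree(op(zero,tree(unit,7)),7),5). Substituting into the earlier binding gives P := tree(unit,7).
Delete trivial equation tree(zero,7) = tree(zero,7).
Decompose op/2: tree(Y,7) = tree(op(zero,tree(unit,7)),7),  5 = 5.
Decompose tree/2: Y = op(zero,tree(unit,7)),  7 = 7.
Bind Y := op(zero,tree(unit,7)); no other remaining equation mentions Y.
Delete trivial equation 7 = 7.
Delete trivial equation 5 = 5.
MGU = { P ↦ tree(unit,7), S ↦ tree(unit,7), Y ↦ op(zero,tree(unit,7)) }, so Y ↦ op(zero,tree(unit,7)).

op(zero,tree(unit,7))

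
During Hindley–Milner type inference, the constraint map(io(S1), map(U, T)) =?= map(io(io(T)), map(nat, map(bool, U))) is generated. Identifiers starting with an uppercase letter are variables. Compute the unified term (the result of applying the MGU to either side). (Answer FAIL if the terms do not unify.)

Decompose map/2: io(S1) =?= io(io(T)),  map(U, T) =?= map(nat, map(bool, U)).
Decompose io/1: S1 =?= io(T).
Bind S1 := io(T); no other remaining equation mentions S1.
Decompose map/2: U =?= nat,  T =?= map(bool, U).
Bind U := nat; substituting into the remaining equation gives: T =?= map(bool, nat).
Bind T := map(bool, nat). Substituting into the earlier binding gives S1 := io(map(bool, nat)).
Applying the MGU to either side gives map(io(io(map(bool, nat))), map(nat, map(bool, nat))).

map(io(io(map(bool, nat))), map(nat, map(bool, nat)))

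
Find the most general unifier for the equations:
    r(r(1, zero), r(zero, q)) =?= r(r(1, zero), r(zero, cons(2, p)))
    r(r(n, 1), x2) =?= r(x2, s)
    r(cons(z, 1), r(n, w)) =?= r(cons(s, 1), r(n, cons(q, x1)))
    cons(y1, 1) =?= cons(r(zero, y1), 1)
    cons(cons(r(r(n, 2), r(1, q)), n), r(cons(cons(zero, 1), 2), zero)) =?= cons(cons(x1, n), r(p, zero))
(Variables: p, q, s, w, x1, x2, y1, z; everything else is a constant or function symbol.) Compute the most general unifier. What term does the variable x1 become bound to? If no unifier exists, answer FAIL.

FAIL

Decompose r/2: r(1, zero) =?= r(1, zero),  r(zero, q) =?= r(zero, cons(2, p)).
Delete trivial equation r(1, zero) =?= r(1, zero).
Decompose r/2: zero =?= zero,  q =?= cons(2, p).
Delete trivial equation zero =?= zero.
Bind q := cons(2, p); substituting into the 2 remaining equations that mention q gives: r(cons(z, 1), r(n, w)) =?= r(cons(s, 1), r(n, cons(cons(2, p), x1))),  cons(cons(r(r(n, 2), r(1, cons(2, p))), n), r(cons(cons(zero, 1), 2), zero)) =?= cons(cons(x1, n), r(p, zero)).
Decompose r/2: r(n, 1) =?= x2,  x2 =?= s.
Bind x2 := r(n, 1); substituting into the one remaining equation that mentions x2 gives: r(n, 1) =?= s.
Bind s := r(n, 1); substituting into the one remaining equation that mentions s gives: r(cons(z, 1), r(n, w)) =?= r(cons(r(n, 1), 1), r(n, cons(cons(2, p), x1))).
Decompose r/2: cons(z, 1) =?= cons(r(n, 1), 1),  r(n, w) =?= r(n, cons(cons(2, p), x1)).
Decompose cons/2: z =?= r(n, 1),  1 =?= 1.
Bind z := r(n, 1); no other remaining equation mentions z.
Delete trivial equation 1 =?= 1.
Decompose r/2: n =?= n,  w =?= cons(cons(2, p), x1).
Delete trivial equation n =?= n.
Bind w := cons(cons(2, p), x1); no other remaining equation mentions w.
Decompose cons/2: y1 =?= r(zero, y1),  1 =?= 1.
Occurs check fails: y1 occurs in r(zero, y1); the equation y1 =?= r(zero, y1) has no finite solution.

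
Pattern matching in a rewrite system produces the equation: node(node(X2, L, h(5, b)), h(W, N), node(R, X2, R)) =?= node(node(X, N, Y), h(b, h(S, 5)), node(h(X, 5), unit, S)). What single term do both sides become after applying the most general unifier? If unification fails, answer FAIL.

node(node(unit, h(h(unit, 5), 5), h(5, b)), h(b, h(h(unit, 5), 5)), node(h(unit, 5), unit, h(unit, 5)))

Decompose node/3: node(X2, L, h(5, b)) =?= node(X, N, Y),  h(W, N) =?= h(b, h(S, 5)),  node(R, X2, R) =?= node(h(X, 5), unit, S).
Decompose node/3: X2 =?= X,  L =?= N,  h(5, b) =?= Y.
Bind X2 := X; substituting into the one remaining equation that mentions X2 gives: node(R, X, R) =?= node(h(X, 5), unit, S).
Bind L := N; no other remaining equation mentions L.
Bind Y := h(5, b); no other remaining equation mentions Y.
Decompose h/2: W =?= b,  N =?= h(S, 5).
Bind W := b; no other remaining equation mentions W.
Bind N := h(S, 5); no other remaining equation mentions N. Substituting into the earlier binding gives L := h(S, 5).
Decompose node/3: R =?= h(X, 5),  X =?= unit,  R =?= S.
Bind R := h(X, 5); substituting into the one remaining equation that mentions R gives: h(X, 5) =?= S.
Bind X := unit; substituting into the remaining equation gives: h(unit, 5) =?= S. Substituting into the earlier bindings gives X2 := unit, R := h(unit, 5).
Bind S := h(unit, 5). Substituting into the earlier bindings gives L := h(h(unit, 5), 5), N := h(h(unit, 5), 5).
Applying the MGU to either side gives node(node(unit, h(h(unit, 5), 5), h(5, b)), h(b, h(h(unit, 5), 5)), node(h(unit, 5), unit, h(unit, 5))).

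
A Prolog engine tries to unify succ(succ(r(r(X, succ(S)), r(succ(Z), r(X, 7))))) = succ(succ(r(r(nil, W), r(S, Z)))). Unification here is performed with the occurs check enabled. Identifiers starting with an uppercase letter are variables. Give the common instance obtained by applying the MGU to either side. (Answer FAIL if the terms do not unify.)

Decompose succ/1: succ(r(r(X, succ(S)), r(succ(Z), r(X, 7)))) = succ(r(r(nil, W), r(S, Z))).
Decompose succ/1: r(r(X, succ(S)), r(succ(Z), r(X, 7))) = r(r(nil, W), r(S, Z)).
Decompose r/2: r(X, succ(S)) = r(nil, W),  r(succ(Z), r(X, 7)) = r(S, Z).
Decompose r/2: X = nil,  succ(S) = W.
Bind X := nil; substituting into the one remaining equation that mentions X gives: r(succ(Z), r(nil, 7)) = r(S, Z).
Bind W := succ(S); no other remaining equation mentions W.
Decompose r/2: succ(Z) = S,  r(nil, 7) = Z.
Bind S := succ(Z); no other remaining equation mentions S. Substituting into the earlier binding gives W := succ(succ(Z)).
Bind Z := r(nil, 7). Substituting into the earlier bindings gives W := succ(succ(r(nil, 7))), S := succ(r(nil, 7)).
Applying the MGU to either side gives succ(succ(r(r(nil, succ(succ(r(nil, 7)))), r(succ(r(nil, 7)), r(nil, 7))))).

succ(succ(r(r(nil, succ(succ(r(nil, 7)))), r(succ(r(nil, 7)), r(nil, 7)))))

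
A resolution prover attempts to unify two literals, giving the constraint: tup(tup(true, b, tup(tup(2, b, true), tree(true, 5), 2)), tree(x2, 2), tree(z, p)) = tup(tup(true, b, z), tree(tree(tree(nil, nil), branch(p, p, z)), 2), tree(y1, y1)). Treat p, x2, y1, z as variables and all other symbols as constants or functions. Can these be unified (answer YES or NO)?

YES

Decompose tup/3: tup(true, b, tup(tup(2, b, true), tree(true, 5), 2)) = tup(true, b, z),  tree(x2, 2) = tree(tree(tree(nil, nil), branch(p, p, z)), 2),  tree(z, p) = tree(y1, y1).
Decompose tup/3: true = true,  b = b,  tup(tup(2, b, true), tree(true, 5), 2) = z.
Delete trivial equation true = true.
Delete trivial equation b = b.
Bind z := tup(tup(2, b, true), tree(true, 5), 2); substituting into the remaining equations gives: tree(x2, 2) = tree(tree(tree(nil, nil), branch(p, p, tup(tup(2, b, true), tree(true, 5), 2))), 2),  tree(tup(tup(2, b, true), tree(true, 5), 2), p) = tree(y1, y1).
Decompose tree/2: x2 = tree(tree(nil, nil), branch(p, p, tup(tup(2, b, true), tree(true, 5), 2))),  2 = 2.
Bind x2 := tree(tree(nil, nil), branch(p, p, tup(tup(2, b, true), tree(true, 5), 2))); no other remaining equation mentions x2.
Delete trivial equation 2 = 2.
Decompose tree/2: tup(tup(2, b, true), tree(true, 5), 2) = y1,  p = y1.
Bind y1 := tup(tup(2, b, true), tree(true, 5), 2); substituting into the remaining equation gives: p = tup(tup(2, b, true), tree(true, 5), 2).
Bind p := tup(tup(2, b, true), tree(true, 5), 2). Substituting into the earlier binding gives x2 := tree(tree(nil, nil), branch(tup(tup(2, b, true), tree(true, 5), 2), tup(tup(2, b, true), tree(true, 5), 2), tup(tup(2, b, true), tree(true, 5), 2))).
No equations remain and no clash or occurs-check failure arose, so a unifier exists.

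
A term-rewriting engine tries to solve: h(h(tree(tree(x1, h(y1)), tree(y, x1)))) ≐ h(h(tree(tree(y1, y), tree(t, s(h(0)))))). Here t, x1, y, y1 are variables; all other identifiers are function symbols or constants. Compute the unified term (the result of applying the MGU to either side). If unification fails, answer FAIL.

h(h(tree(tree(s(h(0)), h(s(h(0)))), tree(h(s(h(0))), s(h(0))))))

Decompose h/1: h(tree(tree(x1, h(y1)), tree(y, x1))) ≐ h(tree(tree(y1, y), tree(t, s(h(0))))).
Decompose h/1: tree(tree(x1, h(y1)), tree(y, x1)) ≐ tree(tree(y1, y), tree(t, s(h(0)))).
Decompose tree/2: tree(x1, h(y1)) ≐ tree(y1, y),  tree(y, x1) ≐ tree(t, s(h(0))).
Decompose tree/2: x1 ≐ y1,  h(y1) ≐ y.
Bind x1 := y1; substituting into the one remaining equation that mentions x1 gives: tree(y, y1) ≐ tree(t, s(h(0))).
Bind y := h(y1); substituting into the remaining equation gives: tree(h(y1), y1) ≐ tree(t, s(h(0))).
Decompose tree/2: h(y1) ≐ t,  y1 ≐ s(h(0)).
Bind t := h(y1); no other remaining equation mentions t.
Bind y1 := s(h(0)). Substituting into the earlier bindings gives x1 := s(h(0)), y := h(s(h(0))), t := h(s(h(0))).
Applying the MGU to either side gives h(h(tree(tree(s(h(0)), h(s(h(0)))), tree(h(s(h(0))), s(h(0)))))).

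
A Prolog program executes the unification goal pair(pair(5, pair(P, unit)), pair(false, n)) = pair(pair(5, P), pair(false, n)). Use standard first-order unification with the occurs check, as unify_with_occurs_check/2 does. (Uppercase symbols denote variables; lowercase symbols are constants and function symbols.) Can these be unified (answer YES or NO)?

Decompose pair/2: pair(5, pair(P, unit)) = pair(5, P),  pair(false, n) = pair(false, n).
Decompose pair/2: 5 = 5,  pair(P, unit) = P.
Delete trivial equation 5 = 5.
Occurs check fails: P occurs in pair(P, unit); the equation P = pair(P, unit) has no finite solution.

NO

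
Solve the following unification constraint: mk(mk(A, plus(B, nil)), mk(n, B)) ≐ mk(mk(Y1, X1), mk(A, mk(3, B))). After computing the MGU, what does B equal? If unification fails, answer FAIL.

FAIL

Decompose mk/2: mk(A, plus(B, nil)) ≐ mk(Y1, X1),  mk(n, B) ≐ mk(A, mk(3, B)).
Decompose mk/2: A ≐ Y1,  plus(B, nil) ≐ X1.
Bind A := Y1; substituting into the one remaining equation that mentions A gives: mk(n, B) ≐ mk(Y1, mk(3, B)).
Bind X1 := plus(B, nil); no other remaining equation mentions X1.
Decompose mk/2: n ≐ Y1,  B ≐ mk(3, B).
Bind Y1 := n; no other remaining equation mentions Y1. Substituting into the earlier binding gives A := n.
Occurs check fails: B occurs in mk(3, B); the equation B ≐ mk(3, B) has no finite solution.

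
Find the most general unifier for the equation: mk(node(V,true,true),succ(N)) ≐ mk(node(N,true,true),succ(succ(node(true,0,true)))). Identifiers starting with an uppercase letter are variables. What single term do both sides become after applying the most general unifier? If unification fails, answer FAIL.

mk(node(succ(node(true,0,true)),true,true),succ(succ(node(true,0,true))))

Decompose mk/2: node(V,true,true) ≐ node(N,true,true),  succ(N) ≐ succ(succ(node(true,0,true))).
Decompose node/3: V ≐ N,  true ≐ true,  true ≐ true.
Bind V := N; no other remaining equation mentions V.
Delete trivial equation true ≐ true.
Delete trivial equation true ≐ true.
Decompose succ/1: N ≐ succ(node(true,0,true)).
Bind N := succ(node(true,0,true)). Substituting into the earlier binding gives V := succ(node(true,0,true)).
Applying the MGU to either side gives mk(node(succ(node(true,0,true)),true,true),succ(succ(node(true,0,true)))).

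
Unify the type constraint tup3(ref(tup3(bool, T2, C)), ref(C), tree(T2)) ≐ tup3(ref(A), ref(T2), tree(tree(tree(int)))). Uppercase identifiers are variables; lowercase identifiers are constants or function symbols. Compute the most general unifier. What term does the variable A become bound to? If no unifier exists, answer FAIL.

Decompose tup3/3: ref(tup3(bool, T2, C)) ≐ ref(A),  ref(C) ≐ ref(T2),  tree(T2) ≐ tree(tree(tree(int))).
Decompose ref/1: tup3(bool, T2, C) ≐ A.
Bind A := tup3(bool, T2, C); no other remaining equation mentions A.
Decompose ref/1: C ≐ T2.
Bind C := T2; no other remaining equation mentions C. Substituting into the earlier binding gives A := tup3(bool, T2, T2).
Decompose tree/1: T2 ≐ tree(tree(int)).
Bind T2 := tree(tree(int)). Substituting into the earlier bindings gives A := tup3(bool, tree(tree(int)), tree(tree(int))), C := tree(tree(int)).
MGU = { A := tup3(bool, tree(tree(int)), tree(tree(int))), C := tree(tree(int)), T2 := tree(tree(int)) }, so A := tup3(bool, tree(tree(int)), tree(tree(int))).

tup3(bool, tree(tree(int)), tree(tree(int)))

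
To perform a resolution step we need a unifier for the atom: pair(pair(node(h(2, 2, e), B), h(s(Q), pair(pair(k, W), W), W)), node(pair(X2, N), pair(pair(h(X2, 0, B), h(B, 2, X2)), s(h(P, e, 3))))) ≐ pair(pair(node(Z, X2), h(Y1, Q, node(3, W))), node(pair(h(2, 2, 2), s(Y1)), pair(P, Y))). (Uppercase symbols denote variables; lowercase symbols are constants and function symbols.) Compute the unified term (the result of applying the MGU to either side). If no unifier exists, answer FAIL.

Decompose pair/2: pair(node(h(2, 2, e), B), h(s(Q), pair(pair(k, W), W), W)) ≐ pair(node(Z, X2), h(Y1, Q, node(3, W))),  node(pair(X2, N), pair(pair(h(X2, 0, B), h(B, 2, X2)), s(h(P, e, 3)))) ≐ node(pair(h(2, 2, 2), s(Y1)), pair(P, Y)).
Decompose pair/2: node(h(2, 2, e), B) ≐ node(Z, X2),  h(s(Q), pair(pair(k, W), W), W) ≐ h(Y1, Q, node(3, W)).
Decompose node/2: h(2, 2, e) ≐ Z,  B ≐ X2.
Bind Z := h(2, 2, e); no other remaining equation mentions Z.
Bind B := X2; substituting into the one remaining equation that mentions B gives: node(pair(X2, N), pair(pair(h(X2, 0, X2), h(X2, 2, X2)), s(h(P, e, 3)))) ≐ node(pair(h(2, 2, 2), s(Y1)), pair(P, Y)).
Decompose h/3: s(Q) ≐ Y1,  pair(pair(k, W), W) ≐ Q,  W ≐ node(3, W).
Bind Y1 := s(Q); substituting into the one remaining equation that mentions Y1 gives: node(pair(X2, N), pair(pair(h(X2, 0, X2), h(X2, 2, X2)), s(h(P, e, 3)))) ≐ node(pair(h(2, 2, 2), s(s(Q))), pair(P, Y)).
Bind Q := pair(pair(k, W), W); substituting into the one remaining equation that mentions Q gives: node(pair(X2, N), pair(pair(h(X2, 0, X2), h(X2, 2, X2)), s(h(P, e, 3)))) ≐ node(pair(h(2, 2, 2), s(s(pair(pair(k, W), W)))), pair(P, Y)). Substituting into the earlier binding gives Y1 := s(pair(pair(k, W), W)).
Occurs check fails: W occurs in node(3, W); the equation W ≐ node(3, W) has no finite solution.

FAIL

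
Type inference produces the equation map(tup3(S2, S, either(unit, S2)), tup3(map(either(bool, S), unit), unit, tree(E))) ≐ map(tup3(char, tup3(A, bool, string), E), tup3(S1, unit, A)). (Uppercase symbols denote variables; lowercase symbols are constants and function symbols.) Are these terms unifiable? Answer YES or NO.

YES

Decompose map/2: tup3(S2, S, either(unit, S2)) ≐ tup3(char, tup3(A, bool, string), E),  tup3(map(either(bool, S), unit), unit, tree(E)) ≐ tup3(S1, unit, A).
Decompose tup3/3: S2 ≐ char,  S ≐ tup3(A, bool, string),  either(unit, S2) ≐ E.
Bind S2 := char; substituting into the one remaining equation that mentions S2 gives: either(unit, char) ≐ E.
Bind S := tup3(A, bool, string); substituting into the one remaining equation that mentions S gives: tup3(map(either(bool, tup3(A, bool, string)), unit), unit, tree(E)) ≐ tup3(S1, unit, A).
Bind E := either(unit, char); substituting into the remaining equation gives: tup3(map(either(bool, tup3(A, bool, string)), unit), unit, tree(either(unit, char))) ≐ tup3(S1, unit, A).
Decompose tup3/3: map(either(bool, tup3(A, bool, string)), unit) ≐ S1,  unit ≐ unit,  tree(either(unit, char)) ≐ A.
Bind S1 := map(either(bool, tup3(A, bool, string)), unit); no other remaining equation mentions S1.
Delete trivial equation unit ≐ unit.
Bind A := tree(either(unit, char)). Substituting into the earlier bindings gives S := tup3(tree(either(unit, char)), bool, string), S1 := map(either(bool, tup3(tree(either(unit, char)), bool, string)), unit).
No equations remain and no clash or occurs-check failure arose, so a unifier exists.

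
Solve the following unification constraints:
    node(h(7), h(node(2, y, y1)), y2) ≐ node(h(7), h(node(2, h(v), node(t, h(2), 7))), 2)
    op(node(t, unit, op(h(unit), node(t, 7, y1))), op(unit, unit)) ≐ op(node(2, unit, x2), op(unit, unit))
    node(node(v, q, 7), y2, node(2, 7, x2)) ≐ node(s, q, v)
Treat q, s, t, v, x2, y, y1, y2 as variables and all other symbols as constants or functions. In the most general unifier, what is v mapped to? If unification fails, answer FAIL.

node(2, 7, op(h(unit), node(2, 7, node(2, h(2), 7))))

Decompose node/3: h(7) ≐ h(7),  h(node(2, y, y1)) ≐ h(node(2, h(v), node(t, h(2), 7))),  y2 ≐ 2.
Delete trivial equation h(7) ≐ h(7).
Decompose h/1: node(2, y, y1) ≐ node(2, h(v), node(t, h(2), 7)).
Decompose node/3: 2 ≐ 2,  y ≐ h(v),  y1 ≐ node(t, h(2), 7).
Delete trivial equation 2 ≐ 2.
Bind y := h(v); no other remaining equation mentions y.
Bind y1 := node(t, h(2), 7); substituting into the one remaining equation that mentions y1 gives: op(node(t, unit, op(h(unit), node(t, 7, node(t, h(2), 7)))), op(unit, unit)) ≐ op(node(2, unit, x2), op(unit, unit)).
Bind y2 := 2; substituting into the one remaining equation that mentions y2 gives: node(node(v, q, 7), 2, node(2, 7, x2)) ≐ node(s, q, v).
Decompose op/2: node(t, unit, op(h(unit), node(t, 7, node(t, h(2), 7)))) ≐ node(2, unit, x2),  op(unit, unit) ≐ op(unit, unit).
Decompose node/3: t ≐ 2,  unit ≐ unit,  op(h(unit), node(t, 7, node(t, h(2), 7))) ≐ x2.
Bind t := 2; substituting into the one remaining equation that mentions t gives: op(h(unit), node(2, 7, node(2, h(2), 7))) ≐ x2. Substituting into the earlier binding gives y1 := node(2, h(2), 7).
Delete trivial equation unit ≐ unit.
Bind x2 := op(h(unit), node(2, 7, node(2, h(2), 7))); substituting into the one remaining equation that mentions x2 gives: node(node(v, q, 7), 2, node(2, 7, op(h(unit), node(2, 7, node(2, h(2), 7))))) ≐ node(s, q, v).
Delete trivial equation op(unit, unit) ≐ op(unit, unit).
Decompose node/3: node(v, q, 7) ≐ s,  2 ≐ q,  node(2, 7, op(h(unit), node(2, 7, node(2, h(2), 7)))) ≐ v.
Bind s := node(v, q, 7); no other remaining equation mentions s.
Bind q := 2; no other remaining equation mentions q. Substituting into the earlier binding gives s := node(v, 2, 7).
Bind v := node(2, 7, op(h(unit), node(2, 7, node(2, h(2), 7)))). Substituting into the earlier bindings gives y := h(node(2, 7, op(h(unit), node(2, 7, node(2, h(2), 7))))), s := node(node(2, 7, op(h(unit), node(2, 7, node(2, h(2), 7)))), 2, 7).
MGU = { y := h(node(2, 7, op(h(unit), node(2, 7, node(2, h(2), 7))))), y1 := node(2, h(2), 7), y2 := 2, t := 2, x2 := op(h(unit), node(2, 7, node(2, h(2), 7))), s := node(node(2, 7, op(h(unit), node(2, 7, node(2, h(2), 7)))), 2, 7), q := 2, v := node(2, 7, op(h(unit), node(2, 7, node(2, h(2), 7)))) }, so v := node(2, 7, op(h(unit), node(2, 7, node(2, h(2), 7)))).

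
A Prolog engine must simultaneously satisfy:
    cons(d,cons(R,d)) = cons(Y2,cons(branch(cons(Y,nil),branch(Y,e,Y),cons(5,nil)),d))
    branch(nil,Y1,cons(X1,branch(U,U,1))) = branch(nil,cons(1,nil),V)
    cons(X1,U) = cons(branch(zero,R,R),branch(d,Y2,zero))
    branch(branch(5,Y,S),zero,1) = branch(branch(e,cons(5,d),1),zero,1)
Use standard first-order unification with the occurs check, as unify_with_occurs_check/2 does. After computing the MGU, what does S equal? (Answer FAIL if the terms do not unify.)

Decompose cons/2: d = Y2,  cons(R,d) = cons(branch(cons(Y,nil),branch(Y,e,Y),cons(5,nil)),d).
Bind Y2 := d; substituting into the one remaining equation that mentions Y2 gives: cons(X1,U) = cons(branch(zero,R,R),branch(d,d,zero)).
Decompose cons/2: R = branch(cons(Y,nil),branch(Y,e,Y),cons(5,nil)),  d = d.
Bind R := branch(cons(Y,nil),branch(Y,e,Y),cons(5,nil)); substituting into the one remaining equation that mentions R gives: cons(X1,U) = cons(branch(zero,branch(cons(Y,nil),branch(Y,e,Y),cons(5,nil)),branch(cons(Y,nil),branch(Y,e,Y),cons(5,nil))),branch(d,d,zero)).
Delete trivial equation d = d.
Decompose branch/3: nil = nil,  Y1 = cons(1,nil),  cons(X1,branch(U,U,1)) = V.
Delete trivial equation nil = nil.
Bind Y1 := cons(1,nil); no other remaining equation mentions Y1.
Bind V := cons(X1,branch(U,U,1)); no other remaining equation mentions V.
Decompose cons/2: X1 = branch(zero,branch(cons(Y,nil),branch(Y,e,Y),cons(5,nil)),branch(cons(Y,nil),branch(Y,e,Y),cons(5,nil))),  U = branch(d,d,zero).
Bind X1 := branch(zero,branch(cons(Y,nil),branch(Y,e,Y),cons(5,nil)),branch(cons(Y,nil),branch(Y,e,Y),cons(5,nil))); no other remaining equation mentions X1. Substituting into the earlier binding gives V := cons(branch(zero,branch(cons(Y,nil),branch(Y,e,Y),cons(5,nil)),branch(cons(Y,nil),branch(Y,e,Y),cons(5,nil))),branch(U,U,1)).
Bind U := branch(d,d,zero); no other remaining equation mentions U. Substituting into the earlier binding gives V := cons(branch(zero,branch(cons(Y,nil),branch(Y,e,Y),cons(5,nil)),branch(cons(Y,nil),branch(Y,e,Y),cons(5,nil))),branch(branch(d,d,zero),branch(d,d,zero),1)).
Decompose branch/3: branch(5,Y,S) = branch(e,cons(5,d),1),  zero = zero,  1 = 1.
Decompose branch/3: 5 = e,  Y = cons(5,d),  S = 1.
Clash: constants 5 and e differ; no unifier exists.

FAIL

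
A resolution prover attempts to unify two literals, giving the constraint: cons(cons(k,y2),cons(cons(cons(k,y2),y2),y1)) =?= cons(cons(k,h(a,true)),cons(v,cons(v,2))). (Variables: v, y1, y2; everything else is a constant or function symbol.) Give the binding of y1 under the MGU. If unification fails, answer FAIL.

Decompose cons/2: cons(k,y2) =?= cons(k,h(a,true)),  cons(cons(cons(k,y2),y2),y1) =?= cons(v,cons(v,2)).
Decompose cons/2: k =?= k,  y2 =?= h(a,true).
Delete trivial equation k =?= k.
Bind y2 := h(a,true); substituting into the remaining equation gives: cons(cons(cons(k,h(a,true)),h(a,true)),y1) =?= cons(v,cons(v,2)).
Decompose cons/2: cons(cons(k,h(a,true)),h(a,true)) =?= v,  y1 =?= cons(v,2).
Bind v := cons(cons(k,h(a,true)),h(a,true)); substituting into the remaining equation gives: y1 =?= cons(cons(cons(k,h(a,true)),h(a,true)),2).
Bind y1 := cons(cons(cons(k,h(a,true)),h(a,true)),2).
MGU = { y2 ↦ h(a,true), v ↦ cons(cons(k,h(a,true)),h(a,true)), y1 ↦ cons(cons(cons(k,h(a,true)),h(a,true)),2) }, so y1 ↦ cons(cons(cons(k,h(a,true)),h(a,true)),2).

cons(cons(cons(k,h(a,true)),h(a,true)),2)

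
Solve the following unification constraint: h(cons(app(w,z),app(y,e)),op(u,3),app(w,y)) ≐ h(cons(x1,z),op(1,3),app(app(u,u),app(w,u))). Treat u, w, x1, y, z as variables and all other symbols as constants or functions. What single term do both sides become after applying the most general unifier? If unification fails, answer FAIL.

h(cons(app(app(1,1),app(app(app(1,1),1),e)),app(app(app(1,1),1),e)),op(1,3),app(app(1,1),app(app(1,1),1)))

Decompose h/3: cons(app(w,z),app(y,e)) ≐ cons(x1,z),  op(u,3) ≐ op(1,3),  app(w,y) ≐ app(app(u,u),app(w,u)).
Decompose cons/2: app(w,z) ≐ x1,  app(y,e) ≐ z.
Bind x1 := app(w,z); no other remaining equation mentions x1.
Bind z := app(y,e); no other remaining equation mentions z. Substituting into the earlier binding gives x1 := app(w,app(y,e)).
Decompose op/2: u ≐ 1,  3 ≐ 3.
Bind u := 1; substituting into the one remaining equation that mentions u gives: app(w,y) ≐ app(app(1,1),app(w,1)).
Delete trivial equation 3 ≐ 3.
Decompose app/2: w ≐ app(1,1),  y ≐ app(w,1).
Bind w := app(1,1); substituting into the remaining equation gives: y ≐ app(app(1,1),1). Substituting into the earlier binding gives x1 := app(app(1,1),app(y,e)).
Bind y := app(app(1,1),1). Substituting into the earlier bindings gives x1 := app(app(1,1),app(app(app(1,1),1),e)), z := app(app(app(1,1),1),e).
Applying the MGU to either side gives h(cons(app(app(1,1),app(app(app(1,1),1),e)),app(app(app(1,1),1),e)),op(1,3),app(app(1,1),app(app(1,1),1))).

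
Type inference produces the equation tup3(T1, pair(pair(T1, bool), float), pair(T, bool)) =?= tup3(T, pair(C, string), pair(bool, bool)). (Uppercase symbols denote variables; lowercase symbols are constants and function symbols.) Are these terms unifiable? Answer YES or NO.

Decompose tup3/3: T1 =?= T,  pair(pair(T1, bool), float) =?= pair(C, string),  pair(T, bool) =?= pair(bool, bool).
Bind T1 := T; substituting into the one remaining equation that mentions T1 gives: pair(pair(T, bool), float) =?= pair(C, string).
Decompose pair/2: pair(T, bool) =?= C,  float =?= string.
Bind C := pair(T, bool); no other remaining equation mentions C.
Clash: constants float and string differ; no unifier exists.

NO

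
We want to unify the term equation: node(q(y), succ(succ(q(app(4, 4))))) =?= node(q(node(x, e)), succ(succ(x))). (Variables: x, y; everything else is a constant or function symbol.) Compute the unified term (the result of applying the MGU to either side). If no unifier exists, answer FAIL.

node(q(node(q(app(4, 4)), e)), succ(succ(q(app(4, 4)))))

Decompose node/2: q(y) =?= q(node(x, e)),  succ(succ(q(app(4, 4)))) =?= succ(succ(x)).
Decompose q/1: y =?= node(x, e).
Bind y := node(x, e); no other remaining equation mentions y.
Decompose succ/1: succ(q(app(4, 4))) =?= succ(x).
Decompose succ/1: q(app(4, 4)) =?= x.
Bind x := q(app(4, 4)). Substituting into the earlier binding gives y := node(q(app(4, 4)), e).
Applying the MGU to either side gives node(q(node(q(app(4, 4)), e)), succ(succ(q(app(4, 4))))).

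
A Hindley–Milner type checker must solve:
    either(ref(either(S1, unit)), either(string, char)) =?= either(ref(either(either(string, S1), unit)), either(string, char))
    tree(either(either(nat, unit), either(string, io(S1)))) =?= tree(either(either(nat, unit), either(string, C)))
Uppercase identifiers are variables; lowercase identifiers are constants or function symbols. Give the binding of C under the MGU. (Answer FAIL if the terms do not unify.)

Decompose either/2: ref(either(S1, unit)) =?= ref(either(either(string, S1), unit)),  either(string, char) =?= either(string, char).
Decompose ref/1: either(S1, unit) =?= either(either(string, S1), unit).
Decompose either/2: S1 =?= either(string, S1),  unit =?= unit.
Occurs check fails: S1 occurs in either(string, S1); the equation S1 =?= either(string, S1) has no finite solution.

FAIL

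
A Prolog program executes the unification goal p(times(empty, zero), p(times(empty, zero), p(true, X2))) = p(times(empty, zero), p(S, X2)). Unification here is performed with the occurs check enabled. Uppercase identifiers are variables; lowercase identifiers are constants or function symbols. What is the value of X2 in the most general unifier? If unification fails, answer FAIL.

FAIL

Decompose p/2: times(empty, zero) = times(empty, zero),  p(times(empty, zero), p(true, X2)) = p(S, X2).
Delete trivial equation times(empty, zero) = times(empty, zero).
Decompose p/2: times(empty, zero) = S,  p(true, X2) = X2.
Bind S := times(empty, zero); no other remaining equation mentions S.
Occurs check fails: X2 occurs in p(true, X2); the equation X2 = p(true, X2) has no finite solution.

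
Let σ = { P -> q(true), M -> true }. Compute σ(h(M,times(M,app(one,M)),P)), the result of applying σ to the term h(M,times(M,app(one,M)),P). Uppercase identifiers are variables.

Replace each occurrence of P with q(true).
Replace each occurrence of M with true.
Result: h(true,times(true,app(one,true)),q(true)).

h(true,times(true,app(one,true)),q(true))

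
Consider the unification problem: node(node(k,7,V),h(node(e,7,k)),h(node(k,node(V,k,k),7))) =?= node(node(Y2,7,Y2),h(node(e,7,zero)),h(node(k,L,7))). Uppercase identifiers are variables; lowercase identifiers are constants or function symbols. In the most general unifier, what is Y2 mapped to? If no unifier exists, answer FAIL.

Decompose node/3: node(k,7,V) =?= node(Y2,7,Y2),  h(node(e,7,k)) =?= h(node(e,7,zero)),  h(node(k,node(V,k,k),7)) =?= h(node(k,L,7)).
Decompose node/3: k =?= Y2,  7 =?= 7,  V =?= Y2.
Bind Y2 := k; substituting into the one remaining equation that mentions Y2 gives: V =?= k.
Delete trivial equation 7 =?= 7.
Bind V := k; substituting into the one remaining equation that mentions V gives: h(node(k,node(k,k,k),7)) =?= h(node(k,L,7)).
Decompose h/1: node(e,7,k) =?= node(e,7,zero).
Decompose node/3: e =?= e,  7 =?= 7,  k =?= zero.
Delete trivial equation e =?= e.
Delete trivial equation 7 =?= 7.
Clash: constants k and zero differ; no unifier exists.

FAIL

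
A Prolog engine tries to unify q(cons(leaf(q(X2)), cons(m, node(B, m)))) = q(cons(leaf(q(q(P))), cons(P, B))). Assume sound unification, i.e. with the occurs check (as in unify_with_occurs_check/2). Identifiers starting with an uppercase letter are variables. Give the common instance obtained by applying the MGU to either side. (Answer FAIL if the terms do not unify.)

Decompose q/1: cons(leaf(q(X2)), cons(m, node(B, m))) = cons(leaf(q(q(P))), cons(P, B)).
Decompose cons/2: leaf(q(X2)) = leaf(q(q(P))),  cons(m, node(B, m)) = cons(P, B).
Decompose leaf/1: q(X2) = q(q(P)).
Decompose q/1: X2 = q(P).
Bind X2 := q(P); no other remaining equation mentions X2.
Decompose cons/2: m = P,  node(B, m) = B.
Bind P := m; no other remaining equation mentions P. Substituting into the earlier binding gives X2 := q(m).
Occurs check fails: B occurs in node(B, m); the equation B = node(B, m) has no finite solution.

FAIL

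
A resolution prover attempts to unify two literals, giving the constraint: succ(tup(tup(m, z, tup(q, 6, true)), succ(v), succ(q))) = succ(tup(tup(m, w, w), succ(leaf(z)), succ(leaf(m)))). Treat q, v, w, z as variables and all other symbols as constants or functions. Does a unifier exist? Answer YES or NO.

YES

Decompose succ/1: tup(tup(m, z, tup(q, 6, true)), succ(v), succ(q)) = tup(tup(m, w, w), succ(leaf(z)), succ(leaf(m))).
Decompose tup/3: tup(m, z, tup(q, 6, true)) = tup(m, w, w),  succ(v) = succ(leaf(z)),  succ(q) = succ(leaf(m)).
Decompose tup/3: m = m,  z = w,  tup(q, 6, true) = w.
Delete trivial equation m = m.
Bind z := w; substituting into the one remaining equation that mentions z gives: succ(v) = succ(leaf(w)).
Bind w := tup(q, 6, true); substituting into the one remaining equation that mentions w gives: succ(v) = succ(leaf(tup(q, 6, true))). Substituting into the earlier binding gives z := tup(q, 6, true).
Decompose succ/1: v = leaf(tup(q, 6, true)).
Bind v := leaf(tup(q, 6, true)); no other remaining equation mentions v.
Decompose succ/1: q = leaf(m).
Bind q := leaf(m). Substituting into the earlier bindings gives z := tup(leaf(m), 6, true), w := tup(leaf(m), 6, true), v := leaf(tup(leaf(m), 6, true)).
No equations remain and no clash or occurs-check failure arose, so a unifier exists.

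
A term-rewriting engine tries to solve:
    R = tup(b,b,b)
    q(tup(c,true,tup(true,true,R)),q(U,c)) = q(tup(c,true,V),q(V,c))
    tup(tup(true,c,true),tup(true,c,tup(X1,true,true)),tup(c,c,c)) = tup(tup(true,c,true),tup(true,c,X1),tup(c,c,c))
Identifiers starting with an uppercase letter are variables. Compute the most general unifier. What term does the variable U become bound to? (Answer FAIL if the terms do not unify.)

FAIL

Bind R := tup(b,b,b); substituting into the one remaining equation that mentions R gives: q(tup(c,true,tup(true,true,tup(b,b,b))),q(U,c)) = q(tup(c,true,V),q(V,c)).
Decompose q/2: tup(c,true,tup(true,true,tup(b,b,b))) = tup(c,true,V),  q(U,c) = q(V,c).
Decompose tup/3: c = c,  true = true,  tup(true,true,tup(b,b,b)) = V.
Delete trivial equation c = c.
Delete trivial equation true = true.
Bind V := tup(true,true,tup(b,b,b)); substituting into the one remaining equation that mentions V gives: q(U,c) = q(tup(true,true,tup(b,b,b)),c).
Decompose q/2: U = tup(true,true,tup(b,b,b)),  c = c.
Bind U := tup(true,true,tup(b,b,b)); no other remaining equation mentions U.
Delete trivial equation c = c.
Decompose tup/3: tup(true,c,true) = tup(true,c,true),  tup(true,c,tup(X1,true,true)) = tup(true,c,X1),  tup(c,c,c) = tup(c,c,c).
Delete trivial equation tup(true,c,true) = tup(true,c,true).
Decompose tup/3: true = true,  c = c,  tup(X1,true,true) = X1.
Delete trivial equation true = true.
Delete trivial equation c = c.
Occurs check fails: X1 occurs in tup(X1,true,true); the equation X1 = tup(X1,true,true) has no finite solution.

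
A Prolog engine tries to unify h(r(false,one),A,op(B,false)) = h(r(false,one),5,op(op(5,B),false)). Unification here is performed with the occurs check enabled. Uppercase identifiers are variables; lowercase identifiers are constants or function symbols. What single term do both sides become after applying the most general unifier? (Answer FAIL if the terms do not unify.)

Decompose h/3: r(false,one) = r(false,one),  A = 5,  op(B,false) = op(op(5,B),false).
Delete trivial equation r(false,one) = r(false,one).
Bind A := 5; no other remaining equation mentions A.
Decompose op/2: B = op(5,B),  false = false.
Occurs check fails: B occurs in op(5,B); the equation B = op(5,B) has no finite solution.

FAIL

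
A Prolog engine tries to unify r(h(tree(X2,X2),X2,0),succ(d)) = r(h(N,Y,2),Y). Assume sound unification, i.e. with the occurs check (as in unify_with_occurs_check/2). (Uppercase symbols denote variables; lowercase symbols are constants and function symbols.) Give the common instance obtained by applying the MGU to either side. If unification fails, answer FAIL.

Decompose r/2: h(tree(X2,X2),X2,0) = h(N,Y,2),  succ(d) = Y.
Decompose h/3: tree(X2,X2) = N,  X2 = Y,  0 = 2.
Bind N := tree(X2,X2); no other remaining equation mentions N.
Bind X2 := Y; no other remaining equation mentions X2. Substituting into the earlier binding gives N := tree(Y,Y).
Clash: constants 0 and 2 differ; no unifier exists.

FAIL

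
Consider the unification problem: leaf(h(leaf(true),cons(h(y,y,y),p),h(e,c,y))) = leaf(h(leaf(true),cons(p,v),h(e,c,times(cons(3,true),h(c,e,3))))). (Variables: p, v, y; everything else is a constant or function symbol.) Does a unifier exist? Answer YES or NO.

YES

Decompose leaf/1: h(leaf(true),cons(h(y,y,y),p),h(e,c,y)) = h(leaf(true),cons(p,v),h(e,c,times(cons(3,true),h(c,e,3)))).
Decompose h/3: leaf(true) = leaf(true),  cons(h(y,y,y),p) = cons(p,v),  h(e,c,y) = h(e,c,times(cons(3,true),h(c,e,3))).
Delete trivial equation leaf(true) = leaf(true).
Decompose cons/2: h(y,y,y) = p,  p = v.
Bind p := h(y,y,y); substituting into the one remaining equation that mentions p gives: h(y,y,y) = v.
Bind v := h(y,y,y); no other remaining equation mentions v.
Decompose h/3: e = e,  c = c,  y = times(cons(3,true),h(c,e,3)).
Delete trivial equation e = e.
Delete trivial equation c = c.
Bind y := times(cons(3,true),h(c,e,3)). Substituting into the earlier bindings gives p := h(times(cons(3,true),h(c,e,3)),times(cons(3,true),h(c,e,3)),times(cons(3,true),h(c,e,3))), v := h(times(cons(3,true),h(c,e,3)),times(cons(3,true),h(c,e,3)),times(cons(3,true),h(c,e,3))).
No equations remain and no clash or occurs-check failure arose, so a unifier exists.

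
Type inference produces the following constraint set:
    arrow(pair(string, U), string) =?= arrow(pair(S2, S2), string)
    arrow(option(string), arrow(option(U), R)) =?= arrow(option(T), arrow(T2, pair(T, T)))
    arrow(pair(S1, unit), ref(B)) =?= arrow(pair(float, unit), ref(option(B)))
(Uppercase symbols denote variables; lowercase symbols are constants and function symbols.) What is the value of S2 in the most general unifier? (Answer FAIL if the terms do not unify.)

Decompose arrow/2: pair(string, U) =?= pair(S2, S2),  string =?= string.
Decompose pair/2: string =?= S2,  U =?= S2.
Bind S2 := string; substituting into the one remaining equation that mentions S2 gives: U =?= string.
Bind U := string; substituting into the one remaining equation that mentions U gives: arrow(option(string), arrow(option(string), R)) =?= arrow(option(T), arrow(T2, pair(T, T))).
Delete trivial equation string =?= string.
Decompose arrow/2: option(string) =?= option(T),  arrow(option(string), R) =?= arrow(T2, pair(T, T)).
Decompose option/1: string =?= T.
Bind T := string; substituting into the one remaining equation that mentions T gives: arrow(option(string), R) =?= arrow(T2, pair(string, string)).
Decompose arrow/2: option(string) =?= T2,  R =?= pair(string, string).
Bind T2 := option(string); no other remaining equation mentions T2.
Bind R := pair(string, string); no other remaining equation mentions R.
Decompose arrow/2: pair(S1, unit) =?= pair(float, unit),  ref(B) =?= ref(option(B)).
Decompose pair/2: S1 =?= float,  unit =?= unit.
Bind S1 := float; no other remaining equation mentions S1.
Delete trivial equation unit =?= unit.
Decompose ref/1: B =?= option(B).
Occurs check fails: B occurs in option(B); the equation B =?= option(B) has no finite solution.

FAIL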